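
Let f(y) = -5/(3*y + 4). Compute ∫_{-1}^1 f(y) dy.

-5*log(7)/3

An antiderivative is F(y) = -5*log(3*y + 4)/3.
Then F(1) - F(-1) = (-5*log(7)/3) - (0) = -5*log(7)/3.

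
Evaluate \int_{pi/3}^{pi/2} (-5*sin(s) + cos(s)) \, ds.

An antiderivative is F(s) = sin(s) + 5*cos(s).
Then F(pi/2) - F(pi/3) = (1) - (sqrt(3)/2 + 5/2) = -3/2 - sqrt(3)/2.

-3/2 - sqrt(3)/2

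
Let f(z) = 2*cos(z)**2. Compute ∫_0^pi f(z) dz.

pi

Use the identity cos^2(z) = (1 + cos(2*z))/2.
An antiderivative is F(z) = z + sin(2*z)/2.
Then F(pi) - F(0) = (pi) - (0) = pi.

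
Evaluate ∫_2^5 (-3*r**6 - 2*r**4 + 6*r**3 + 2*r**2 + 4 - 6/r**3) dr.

By the power rule, an antiderivative is F(r) = -3*r**7/7 - 2*r**5/5 + 3*r**4/2 + 2*r**3/3 + 4*r + 3/r**2.
Then F(5) - F(2) = (-35375749/1050) - (-12421/420) = -23563131/700.

-23563131/700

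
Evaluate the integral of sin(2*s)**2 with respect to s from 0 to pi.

Use the identity sin^2(2*s) = (1 - cos(4*s))/2.
An antiderivative is F(s) = s/2 - sin(4*s)/8.
Then F(pi) - F(0) = (pi/2) - (0) = pi/2.

pi/2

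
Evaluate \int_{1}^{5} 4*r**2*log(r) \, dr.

Integrate by parts once (u = ln r, dv = 4*r**2 dr).
An antiderivative is F(r) = 4*r**3*(3*log(r) - 1)/9.
Then F(5) - F(1) = (-500/9 + 500*log(5)/3) - (-4/9) = -496/9 + 500*log(5)/3.

-496/9 + 500*log(5)/3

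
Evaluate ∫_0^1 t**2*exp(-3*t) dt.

Integrate by parts twice (u = t^2, dv = exp(-3*t) dt).
An antiderivative is F(t) = (-9*t**2 - 6*t - 2)*exp(-3*t)/27.
Then F(1) - F(0) = (-17*exp(-3)/27) - (-2/27) = 2/27 - 17*exp(-3)/27.

2/27 - 17*exp(-3)/27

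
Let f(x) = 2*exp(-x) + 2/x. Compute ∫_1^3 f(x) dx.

-2*exp(-3) + 2*exp(-1) + 2*log(3)

An antiderivative is F(x) = 2*log(x) - 2*exp(-x).
Then F(3) - F(1) = (-2*exp(-3) + 2*log(3)) - (-2*exp(-1)) = -2*exp(-3) + 2*exp(-1) + 2*log(3).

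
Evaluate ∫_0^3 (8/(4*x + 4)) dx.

log(16)

Let u = 4*x + 4, so du = 4 dx. When x = 0, u = 4; when x = 3, u = 16.
The integral becomes 2·∫ 1/u du from 4 to 16, with antiderivative 2*log(u).
Back in x: F(x) = 2*log(4*x + 4).
Then F(3) - F(0) = (8*log(2)) - (log(16)) = log(16).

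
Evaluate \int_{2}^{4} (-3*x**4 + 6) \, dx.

By the power rule, an antiderivative is F(x) = -3*x**5/5 + 6*x.
Then F(4) - F(2) = (-2952/5) - (-36/5) = -2916/5.

-2916/5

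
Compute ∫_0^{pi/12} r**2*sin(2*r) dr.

-1/4 - sqrt(3)*pi**2/576 + pi/48 + sqrt(3)/8

Integrate by parts twice (u = r^2, dv = sin(2*r) dr).
An antiderivative is F(r) = -r**2*cos(2*r)/2 + r*sin(2*r)/2 + cos(2*r)/4.
Then F(pi/12) - F(0) = (-sqrt(3)*pi**2/576 + pi/48 + sqrt(3)/8) - (1/4) = -1/4 - sqrt(3)*pi**2/576 + pi/48 + sqrt(3)/8.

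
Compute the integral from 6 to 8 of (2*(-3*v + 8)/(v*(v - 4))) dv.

-10*log(2) + 4*log(3)

Factor the denominator: v**2 - 4*v = v(v - 4).
Partial fractions: 2*(-3*v + 8)/(v*(v - 4)) = -4/v - 2/(v - 4).
An antiderivative is F(v) = -4*log(v) - 2*log(v - 4).
Then F(8) - F(6) = (-16*log(2)) - (-4*log(3) - 6*log(2)) = -10*log(2) + 4*log(3).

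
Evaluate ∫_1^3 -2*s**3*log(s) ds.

Integrate by parts once (u = ln s, dv = -2*s**3 ds).
An antiderivative is F(s) = -s**4*(4*log(s) - 1)/8.
Then F(3) - F(1) = (81/8 - 81*log(3)/2) - (1/8) = 10 - 81*log(3)/2.

10 - 81*log(3)/2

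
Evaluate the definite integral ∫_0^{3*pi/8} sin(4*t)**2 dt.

Use the identity sin^2(4*t) = (1 - cos(8*t))/2.
An antiderivative is F(t) = t/2 - sin(8*t)/16.
Then F(3*pi/8) - F(0) = (3*pi/16) - (0) = 3*pi/16.

3*pi/16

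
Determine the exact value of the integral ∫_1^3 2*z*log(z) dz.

-4 + 9*log(3)

Integrate by parts once (u = ln z, dv = 2*z dz).
An antiderivative is F(z) = z**2*(2*log(z) - 1)/2.
Then F(3) - F(1) = (-9/2 + 9*log(3)) - (-1/2) = -4 + 9*log(3).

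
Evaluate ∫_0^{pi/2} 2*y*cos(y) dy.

-2 + pi

Integrate by parts once (u = y, dv = 2*cos(y) dy).
An antiderivative is F(y) = 2*y*sin(y) + 2*cos(y).
Then F(pi/2) - F(0) = (pi) - (2) = -2 + pi.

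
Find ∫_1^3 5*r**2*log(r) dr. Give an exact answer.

Integrate by parts once (u = ln r, dv = 5*r**2 dr).
An antiderivative is F(r) = 5*r**3*(3*log(r) - 1)/9.
Then F(3) - F(1) = (-15 + 45*log(3)) - (-5/9) = -130/9 + 45*log(3).

-130/9 + 45*log(3)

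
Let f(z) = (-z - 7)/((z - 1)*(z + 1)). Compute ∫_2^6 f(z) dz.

-4*log(5) - 3*log(3) + 3*log(7)

Factor the denominator: z**2 - 1 = (z + 1)(z - 1).
Partial fractions: (-z - 7)/((z - 1)*(z + 1)) = 3/(z + 1) - 4/(z - 1).
An antiderivative is F(z) = -4*log(z - 1) + 3*log(z + 1).
Then F(6) - F(2) = (-4*log(5) + 3*log(7)) - (log(27)) = -4*log(5) - 3*log(3) + 3*log(7).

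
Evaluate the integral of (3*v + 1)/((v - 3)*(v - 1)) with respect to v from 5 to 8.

Factor the denominator: v**2 - 4*v + 3 = (v - 1)(v - 3).
Partial fractions: (3*v + 1)/((v - 3)*(v - 1)) = -2/(v - 1) + 5/(v - 3).
An antiderivative is F(v) = 5*log(v - 3) - 2*log(v - 1).
Then F(8) - F(5) = (-2*log(7) + 5*log(5)) - (log(2)) = -2*log(7) - log(2) + 5*log(5).

-2*log(7) - log(2) + 5*log(5)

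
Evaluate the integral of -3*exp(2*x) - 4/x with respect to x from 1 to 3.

An antiderivative is F(x) = -3*exp(2*x)/2 - 4*log(x).
Then F(3) - F(1) = (-3*exp(6)/2 - log(81)) - (-3*exp(2)/2) = -3*exp(6)/2 - log(81) + 3*exp(2)/2.

-3*exp(6)/2 - log(81) + 3*exp(2)/2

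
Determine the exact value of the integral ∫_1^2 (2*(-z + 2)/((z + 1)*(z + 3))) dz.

-5*log(5) + 3*log(3) + 7*log(2)

Factor the denominator: z**2 + 4*z + 3 = (z + 3)(z + 1).
Partial fractions: 2*(-z + 2)/((z + 1)*(z + 3)) = -5/(z + 3) + 3/(z + 1).
An antiderivative is F(z) = 3*log(z + 1) - 5*log(z + 3).
Then F(2) - F(1) = (-5*log(5) + 3*log(3)) - (-7*log(2)) = -5*log(5) + 3*log(3) + 7*log(2).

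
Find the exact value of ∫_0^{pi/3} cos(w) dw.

sqrt(3)/2

An antiderivative is F(w) = sin(w).
Then F(pi/3) - F(0) = (sqrt(3)/2) - (0) = sqrt(3)/2.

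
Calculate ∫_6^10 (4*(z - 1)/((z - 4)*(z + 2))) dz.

log(81/4)

Factor the denominator: z**2 - 2*z - 8 = (z + 2)(z - 4).
Partial fractions: 4*(z - 1)/((z - 4)*(z + 2)) = 2/(z + 2) + 2/(z - 4).
An antiderivative is F(z) = 2*log(z - 4) + 2*log(z + 2).
Then F(10) - F(6) = (6*log(2) + 4*log(3)) - (8*log(2)) = log(81/4).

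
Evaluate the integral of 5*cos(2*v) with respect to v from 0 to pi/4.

An antiderivative is F(v) = 5*sin(2*v)/2.
Then F(pi/4) - F(0) = (5/2) - (0) = 5/2.

5/2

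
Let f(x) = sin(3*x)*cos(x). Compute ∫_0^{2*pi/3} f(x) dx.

Use the identity sin(3*x)cos(x) = [sin(4*x) + sin(2*x)]/2.
An antiderivative is F(x) = -cos(2*x)/4 - cos(4*x)/8.
Then F(2*pi/3) - F(0) = (3/16) - (-3/8) = 9/16.

9/16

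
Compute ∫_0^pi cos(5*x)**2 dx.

pi/2

Use the identity cos^2(5*x) = (1 + cos(10*x))/2.
An antiderivative is F(x) = x/2 + sin(10*x)/20.
Then F(pi) - F(0) = (pi/2) - (0) = pi/2.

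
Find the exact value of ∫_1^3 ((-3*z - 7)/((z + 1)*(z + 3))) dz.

-log(6)

Factor the denominator: z**2 + 4*z + 3 = (z + 3)(z + 1).
Partial fractions: (-3*z - 7)/((z + 1)*(z + 3)) = -1/(z + 3) - 2/(z + 1).
An antiderivative is F(z) = -2*log(z + 1) - log(z + 3).
Then F(3) - F(1) = (-log(96)) - (-log(16)) = -log(6).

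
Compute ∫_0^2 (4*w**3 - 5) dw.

By the power rule, an antiderivative is F(w) = w**4 - 5*w.
Then F(2) - F(0) = (6) - (0) = 6.

6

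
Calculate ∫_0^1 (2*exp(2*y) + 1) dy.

An antiderivative is F(y) = exp(2*y) + y.
Then F(1) - F(0) = (1 + exp(2)) - (1) = exp(2).

exp(2)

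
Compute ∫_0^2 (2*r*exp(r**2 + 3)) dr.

Let u = r**2 + 3, so du = 2*r dr. When r = 0, u = 3; when r = 2, u = 7.
The integral becomes ∫ exp(u) du from 3 to 7, with antiderivative exp(u).
Back in r: F(r) = exp(r**2 + 3).
Then F(2) - F(0) = (exp(7)) - (exp(3)) = -exp(3) + exp(7).

-exp(3) + exp(7)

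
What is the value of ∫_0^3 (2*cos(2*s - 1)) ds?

sin(5) + sin(1)

Let u = 2*s - 1, so du = 2 ds. When s = 0, u = -1; when s = 3, u = 5.
The integral becomes ∫ cos(u) du from -1 to 5, with antiderivative sin(u).
Back in s: F(s) = sin(2*s - 1).
Then F(3) - F(0) = (sin(5)) - (-sin(1)) = sin(5) + sin(1).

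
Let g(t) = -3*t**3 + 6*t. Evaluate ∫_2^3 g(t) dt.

-135/4

By the power rule, an antiderivative is F(t) = -3*t**4/4 + 3*t**2.
Then F(3) - F(2) = (-135/4) - (0) = -135/4.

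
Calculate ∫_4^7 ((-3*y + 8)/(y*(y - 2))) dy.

Factor the denominator: y**2 - 2*y = y(y - 2).
Partial fractions: (-3*y + 8)/(y*(y - 2)) = -4/y + 1/(y - 2).
An antiderivative is F(y) = -4*log(y) + log(y - 2).
Then F(7) - F(4) = (-4*log(7) + log(5)) - (-7*log(2)) = -4*log(7) + log(5) + 7*log(2).

-4*log(7) + log(5) + 7*log(2)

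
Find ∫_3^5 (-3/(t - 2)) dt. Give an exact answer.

-log(27)

An antiderivative is F(t) = -3*log(t - 2).
Then F(5) - F(3) = (-log(27)) - (0) = -log(27).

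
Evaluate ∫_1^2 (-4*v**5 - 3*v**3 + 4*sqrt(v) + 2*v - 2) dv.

-659/12 + 16*sqrt(2)/3

By the power rule, an antiderivative is F(v) = -2*v**6/3 - 3*v**4/4 + 8*v**(3/2)/3 + v**2 - 2*v.
Then F(2) - F(1) = (-164/3 + 16*sqrt(2)/3) - (1/4) = -659/12 + 16*sqrt(2)/3.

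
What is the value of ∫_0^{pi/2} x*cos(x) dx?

Integrate by parts once (u = x, dv = cos(x) dx).
An antiderivative is F(x) = x*sin(x) + cos(x).
Then F(pi/2) - F(0) = (pi/2) - (1) = -1 + pi/2.

-1 + pi/2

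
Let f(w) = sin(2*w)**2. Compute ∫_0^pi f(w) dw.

pi/2

Use the identity sin^2(2*w) = (1 - cos(4*w))/2.
An antiderivative is F(w) = w/2 - sin(4*w)/8.
Then F(pi) - F(0) = (pi/2) - (0) = pi/2.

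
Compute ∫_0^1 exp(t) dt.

-1 + E

An antiderivative is F(t) = exp(t).
Then F(1) - F(0) = (E) - (1) = -1 + E.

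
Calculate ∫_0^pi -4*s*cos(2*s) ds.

0

Integrate by parts once (u = s, dv = -4*cos(2*s) ds).
An antiderivative is F(s) = -2*s*sin(2*s) - cos(2*s).
Then F(pi) - F(0) = (-1) - (-1) = 0.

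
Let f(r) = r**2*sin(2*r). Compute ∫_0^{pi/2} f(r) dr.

-1/2 + pi**2/8

Integrate by parts twice (u = r^2, dv = sin(2*r) dr).
An antiderivative is F(r) = -r**2*cos(2*r)/2 + r*sin(2*r)/2 + cos(2*r)/4.
Then F(pi/2) - F(0) = (-1/4 + pi**2/8) - (1/4) = -1/2 + pi**2/8.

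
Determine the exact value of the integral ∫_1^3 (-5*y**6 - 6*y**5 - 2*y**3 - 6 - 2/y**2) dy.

By the power rule, an antiderivative is F(y) = -5*y**7/7 - y**6 - y**4/2 - 6*y + 2/y.
Then F(3) - F(1) = (-98657/42) - (-87/14) = -49198/21.

-49198/21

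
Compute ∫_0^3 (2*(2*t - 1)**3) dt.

Let u = 2*t - 1, so du = 2 dt. When t = 0, u = -1; when t = 3, u = 5.
The integral becomes ∫ u**3 du from -1 to 5, with antiderivative u**4/4.
Back in t: F(t) = (2*t - 1)**4/4.
Then F(3) - F(0) = (625/4) - (1/4) = 156.

156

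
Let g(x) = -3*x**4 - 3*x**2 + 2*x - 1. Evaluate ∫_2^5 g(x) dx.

-9774/5

By the power rule, an antiderivative is F(x) = -3*x**5/5 - x**3 + x**2 - x.
Then F(5) - F(2) = (-1980) - (-126/5) = -9774/5.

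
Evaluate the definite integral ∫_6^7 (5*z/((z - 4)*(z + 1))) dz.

log(81/14)

Factor the denominator: z**2 - 3*z - 4 = (z + 1)(z - 4).
Partial fractions: 5*z/((z - 4)*(z + 1)) = 1/(z + 1) + 4/(z - 4).
An antiderivative is F(z) = 4*log(z - 4) + log(z + 1).
Then F(7) - F(6) = (3*log(2) + 4*log(3)) - (log(7) + 4*log(2)) = log(81/14).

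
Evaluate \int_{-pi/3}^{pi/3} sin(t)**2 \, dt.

-sqrt(3)/4 + pi/3

Use the identity sin^2(t) = (1 - cos(2*t))/2.
An antiderivative is F(t) = t/2 - sin(2*t)/4.
Then F(pi/3) - F(-pi/3) = (-sqrt(3)/8 + pi/6) - (-pi/6 + sqrt(3)/8) = -sqrt(3)/4 + pi/3.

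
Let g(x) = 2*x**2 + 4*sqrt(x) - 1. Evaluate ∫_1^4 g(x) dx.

173/3

By the power rule, an antiderivative is F(x) = 8*x**(3/2)/3 + 2*x**3/3 - x.
Then F(4) - F(1) = (60) - (7/3) = 173/3.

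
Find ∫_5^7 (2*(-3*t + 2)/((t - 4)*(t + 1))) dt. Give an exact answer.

-4*log(2) - 2*log(3)

Factor the denominator: t**2 - 3*t - 4 = (t + 1)(t - 4).
Partial fractions: 2*(-3*t + 2)/((t - 4)*(t + 1)) = -2/(t + 1) - 4/(t - 4).
An antiderivative is F(t) = -4*log(t - 4) - 2*log(t + 1).
Then F(7) - F(5) = (-4*log(3) - 6*log(2)) - (-log(36)) = -4*log(2) - 2*log(3).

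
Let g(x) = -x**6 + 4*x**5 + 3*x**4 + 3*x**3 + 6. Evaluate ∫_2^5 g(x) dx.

By the power rule, an antiderivative is F(x) = -x**7/7 + 2*x**6/3 + 3*x**5/5 + 3*x**4/4 + 6*x.
Then F(5) - F(2) = (136895/84) - (7096/105) = 218697/140.

218697/140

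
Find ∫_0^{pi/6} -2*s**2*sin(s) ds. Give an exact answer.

-2*sqrt(3) - pi/3 + sqrt(3)*pi**2/36 + 4

Integrate by parts twice (u = s^2, dv = -2*sin(s) ds).
An antiderivative is F(s) = 2*s**2*cos(s) - 4*s*sin(s) - 4*cos(s).
Then F(pi/6) - F(0) = (-2*sqrt(3) - pi/3 + sqrt(3)*pi**2/36) - (-4) = -2*sqrt(3) - pi/3 + sqrt(3)*pi**2/36 + 4.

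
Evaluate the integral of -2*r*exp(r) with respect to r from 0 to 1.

Integrate by parts once (u = r, dv = -2*exp(r) dr).
An antiderivative is F(r) = (-2*r + 2)*exp(r).
Then F(1) - F(0) = (0) - (2) = -2.

-2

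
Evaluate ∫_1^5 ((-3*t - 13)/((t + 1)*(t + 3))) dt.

Factor the denominator: t**2 + 4*t + 3 = (t + 3)(t + 1).
Partial fractions: (-3*t - 13)/((t + 1)*(t + 3)) = 2/(t + 3) - 5/(t + 1).
An antiderivative is F(t) = -5*log(t + 1) + 2*log(t + 3).
Then F(5) - F(1) = (-5*log(3) + log(2)) - (-log(2)) = -5*log(3) + 2*log(2).

-5*log(3) + 2*log(2)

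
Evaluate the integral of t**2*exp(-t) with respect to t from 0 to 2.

Integrate by parts twice (u = t^2, dv = exp(-t) dt).
An antiderivative is F(t) = (-t**2 - 2*t - 2)*exp(-t).
Then F(2) - F(0) = (-10*exp(-2)) - (-2) = 2 - 10*exp(-2).

2 - 10*exp(-2)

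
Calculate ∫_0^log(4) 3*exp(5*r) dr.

3069/5

Let u = exp(r), so du = exp(r) dr. When r = 0, u = 1; when r = log(4), u = 4.
The integral becomes 3·∫ u**4 du from 1 to 4, with antiderivative 3*u**5/5.
Back in r: F(r) = 3*exp(5*r)/5.
Then F(log(4)) - F(0) = (3072/5) - (3/5) = 3069/5.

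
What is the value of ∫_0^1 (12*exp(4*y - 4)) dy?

3 - 3*exp(-4)

Let u = 4*y - 4, so du = 4 dy. When y = 0, u = -4; when y = 1, u = 0.
The integral becomes 3·∫ exp(u) du from -4 to 0, with antiderivative 3*exp(u).
Back in y: F(y) = 3*exp(4*y - 4).
Then F(1) - F(0) = (3) - (3*exp(-4)) = 3 - 3*exp(-4).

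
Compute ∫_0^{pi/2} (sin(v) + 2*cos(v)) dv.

An antiderivative is F(v) = 2*sin(v) - cos(v).
Then F(pi/2) - F(0) = (2) - (-1) = 3.

3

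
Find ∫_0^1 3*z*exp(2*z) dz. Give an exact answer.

Integrate by parts once (u = z, dv = 3*exp(2*z) dz).
An antiderivative is F(z) = (6*z - 3)*exp(2*z)/4.
Then F(1) - F(0) = (3*exp(2)/4) - (-3/4) = 3/4 + 3*exp(2)/4.

3/4 + 3*exp(2)/4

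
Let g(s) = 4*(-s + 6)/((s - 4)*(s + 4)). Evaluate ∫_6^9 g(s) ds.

-5*log(13) + 4*log(2) + 6*log(5)

Factor the denominator: s**2 - 16 = (s + 4)(s - 4).
Partial fractions: 4*(-s + 6)/((s - 4)*(s + 4)) = -5/(s + 4) + 1/(s - 4).
An antiderivative is F(s) = log(s - 4) - 5*log(s + 4).
Then F(9) - F(6) = (-5*log(13) + log(5)) - (-5*log(5) - 4*log(2)) = -5*log(13) + 4*log(2) + 6*log(5).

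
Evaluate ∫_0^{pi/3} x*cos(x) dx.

-1/2 + sqrt(3)*pi/6

Integrate by parts once (u = x, dv = cos(x) dx).
An antiderivative is F(x) = x*sin(x) + cos(x).
Then F(pi/3) - F(0) = (1/2 + sqrt(3)*pi/6) - (1) = -1/2 + sqrt(3)*pi/6.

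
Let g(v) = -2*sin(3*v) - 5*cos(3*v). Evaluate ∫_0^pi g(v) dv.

An antiderivative is F(v) = -5*sin(3*v)/3 + 2*cos(3*v)/3.
Then F(pi) - F(0) = (-2/3) - (2/3) = -4/3.

-4/3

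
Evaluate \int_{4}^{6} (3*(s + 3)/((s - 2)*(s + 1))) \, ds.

-2*log(7) + 2*log(5) + 5*log(2)

Factor the denominator: s**2 - s - 2 = (s + 1)(s - 2).
Partial fractions: 3*(s + 3)/((s - 2)*(s + 1)) = -2/(s + 1) + 5/(s - 2).
An antiderivative is F(s) = 5*log(s - 2) - 2*log(s + 1).
Then F(6) - F(4) = (-2*log(7) + 10*log(2)) - (log(32/25)) = -2*log(7) + 2*log(5) + 5*log(2).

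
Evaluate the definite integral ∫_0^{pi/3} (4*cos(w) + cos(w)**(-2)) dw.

An antiderivative is F(w) = 4*sin(w) + tan(w).
Then F(pi/3) - F(0) = (3*sqrt(3)) - (0) = 3*sqrt(3).

3*sqrt(3)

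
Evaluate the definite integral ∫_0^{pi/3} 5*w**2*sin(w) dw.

Integrate by parts twice (u = w^2, dv = 5*sin(w) dw).
An antiderivative is F(w) = -5*w**2*cos(w) + 10*w*sin(w) + 10*cos(w).
Then F(pi/3) - F(0) = (-5*pi**2/18 + 5 + 5*sqrt(3)*pi/3) - (10) = -5 - 5*pi**2/18 + 5*sqrt(3)*pi/3.

-5 - 5*pi**2/18 + 5*sqrt(3)*pi/3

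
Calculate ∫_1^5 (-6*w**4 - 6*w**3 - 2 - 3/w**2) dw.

By the power rule, an antiderivative is F(w) = -6*w**5/5 - 3*w**4/2 - 2*w + 3/w.
Then F(5) - F(1) = (-46969/10) - (-17/10) = -23476/5.

-23476/5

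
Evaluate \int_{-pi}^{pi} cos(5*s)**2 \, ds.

pi

Use the identity cos^2(5*s) = (1 + cos(10*s))/2.
An antiderivative is F(s) = s/2 + sin(10*s)/20.
Then F(pi) - F(-pi) = (pi/2) - (-pi/2) = pi.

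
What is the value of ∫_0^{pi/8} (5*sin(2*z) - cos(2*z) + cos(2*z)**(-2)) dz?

An antiderivative is F(z) = -sin(2*z)/2 - 5*cos(2*z)/2 + tan(2*z)/2.
Then F(pi/8) - F(0) = (1/2 - 3*sqrt(2)/2) - (-5/2) = 3 - 3*sqrt(2)/2.

3 - 3*sqrt(2)/2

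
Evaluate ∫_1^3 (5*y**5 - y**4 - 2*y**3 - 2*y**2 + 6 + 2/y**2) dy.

7714/15

By the power rule, an antiderivative is F(y) = 5*y**6/6 - y**5/5 - y**4/2 - 2*y**3/3 + 6*y - 2/y.
Then F(3) - F(1) = (7766/15) - (52/15) = 7714/15.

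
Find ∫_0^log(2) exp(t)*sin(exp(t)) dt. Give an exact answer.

-cos(2) + cos(1)

Let u = exp(t), so du = exp(t) dt. When t = 0, u = 1; when t = log(2), u = 2.
The integral becomes ∫ sin(u) du from 1 to 2, with antiderivative -cos(u).
Back in t: F(t) = -cos(exp(t)).
Then F(log(2)) - F(0) = (-cos(2)) - (-cos(1)) = -cos(2) + cos(1).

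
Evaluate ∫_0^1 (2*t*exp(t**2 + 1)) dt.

-exp(1) + exp(2)

Let u = t**2 + 1, so du = 2*t dt. When t = 0, u = 1; when t = 1, u = 2.
The integral becomes ∫ exp(u) du from 1 to 2, with antiderivative exp(u).
Back in t: F(t) = exp(t**2 + 1).
Then F(1) - F(0) = (exp(2)) - (exp(1)) = -exp(1) + exp(2).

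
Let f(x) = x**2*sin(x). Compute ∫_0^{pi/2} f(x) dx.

Integrate by parts twice (u = x^2, dv = sin(x) dx).
An antiderivative is F(x) = -x**2*cos(x) + 2*x*sin(x) + 2*cos(x).
Then F(pi/2) - F(0) = (pi) - (2) = -2 + pi.

-2 + pi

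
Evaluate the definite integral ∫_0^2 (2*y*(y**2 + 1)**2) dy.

Let u = y**2 + 1, so du = 2*y dy. When y = 0, u = 1; when y = 2, u = 5.
The integral becomes ∫ u**2 du from 1 to 5, with antiderivative u**3/3.
Back in y: F(y) = (y**2 + 1)**3/3.
Then F(2) - F(0) = (125/3) - (1/3) = 124/3.

124/3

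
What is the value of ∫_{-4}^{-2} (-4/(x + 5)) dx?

-log(81)

An antiderivative is F(x) = -4*log(x + 5).
Then F(-2) - F(-4) = (-log(81)) - (0) = -log(81).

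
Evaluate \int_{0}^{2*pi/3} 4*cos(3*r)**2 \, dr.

4*pi/3

Use the identity cos^2(3*r) = (1 + cos(6*r))/2.
An antiderivative is F(r) = 2*r + sin(6*r)/3.
Then F(2*pi/3) - F(0) = (4*pi/3) - (0) = 4*pi/3.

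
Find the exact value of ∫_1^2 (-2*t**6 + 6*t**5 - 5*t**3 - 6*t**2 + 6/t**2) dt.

-85/28

By the power rule, an antiderivative is F(t) = -2*t**7/7 + t**6 - 5*t**4/4 - 2*t**3 - 6/t.
Then F(2) - F(1) = (-81/7) - (-239/28) = -85/28.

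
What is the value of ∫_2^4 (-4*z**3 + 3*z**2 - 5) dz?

By the power rule, an antiderivative is F(z) = -z**4 + z**3 - 5*z.
Then F(4) - F(2) = (-212) - (-18) = -194.

-194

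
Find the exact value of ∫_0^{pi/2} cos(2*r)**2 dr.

Use the identity cos^2(2*r) = (1 + cos(4*r))/2.
An antiderivative is F(r) = r/2 + sin(4*r)/8.
Then F(pi/2) - F(0) = (pi/4) - (0) = pi/4.

pi/4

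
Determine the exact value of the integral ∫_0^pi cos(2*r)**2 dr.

Use the identity cos^2(2*r) = (1 + cos(4*r))/2.
An antiderivative is F(r) = r/2 + sin(4*r)/8.
Then F(pi) - F(0) = (pi/2) - (0) = pi/2.

pi/2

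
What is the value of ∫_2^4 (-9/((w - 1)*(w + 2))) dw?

-log(8)

Factor the denominator: w**2 + w - 2 = (w + 2)(w - 1).
Partial fractions: -9/((w - 1)*(w + 2)) = 3/(w + 2) - 3/(w - 1).
An antiderivative is F(w) = -3*log(w - 1) + 3*log(w + 2).
Then F(4) - F(2) = (log(8)) - (log(64)) = -log(8).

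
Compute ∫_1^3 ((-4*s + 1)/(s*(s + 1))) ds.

Factor the denominator: s**2 + s = (s + 1)s.
Partial fractions: (-4*s + 1)/(s*(s + 1)) = -5/(s + 1) + 1/s.
An antiderivative is F(s) = log(s) - 5*log(s + 1).
Then F(3) - F(1) = (-10*log(2) + log(3)) - (-log(32)) = log(3/32).

log(3/32)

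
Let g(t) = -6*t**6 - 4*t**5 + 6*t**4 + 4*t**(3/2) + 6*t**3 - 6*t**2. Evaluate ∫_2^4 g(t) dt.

-529624/35 - 32*sqrt(2)/5

By the power rule, an antiderivative is F(t) = -6*t**7/7 - 2*t**6/3 + 8*t**(5/2)/5 + 6*t**5/5 + 3*t**4/2 - 2*t**3.
Then F(4) - F(2) = (-320000/21) - (-11128/105 + 32*sqrt(2)/5) = -529624/35 - 32*sqrt(2)/5.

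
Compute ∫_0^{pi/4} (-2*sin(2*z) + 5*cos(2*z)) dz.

3/2

An antiderivative is F(z) = 5*sin(2*z)/2 + cos(2*z).
Then F(pi/4) - F(0) = (5/2) - (1) = 3/2.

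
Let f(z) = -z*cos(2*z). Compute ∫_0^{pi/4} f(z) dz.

1/4 - pi/8

Integrate by parts once (u = z, dv = -cos(2*z) dz).
An antiderivative is F(z) = -z*sin(2*z)/2 - cos(2*z)/4.
Then F(pi/4) - F(0) = (-pi/8) - (-1/4) = 1/4 - pi/8.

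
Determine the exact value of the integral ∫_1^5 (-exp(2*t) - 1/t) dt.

An antiderivative is F(t) = -exp(2*t)/2 - log(t).
Then F(5) - F(1) = (-exp(10)/2 - log(5)) - (-exp(2)/2) = -exp(10)/2 - log(5) + exp(2)/2.

-exp(10)/2 - log(5) + exp(2)/2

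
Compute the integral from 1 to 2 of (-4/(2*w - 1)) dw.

An antiderivative is F(w) = -2*log(2*w - 1).
Then F(2) - F(1) = (-log(9)) - (0) = -log(9).

-log(9)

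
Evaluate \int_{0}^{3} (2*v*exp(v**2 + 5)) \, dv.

Let u = v**2 + 5, so du = 2*v dv. When v = 0, u = 5; when v = 3, u = 14.
The integral becomes ∫ exp(u) du from 5 to 14, with antiderivative exp(u).
Back in v: F(v) = exp(v**2 + 5).
Then F(3) - F(0) = (exp(14)) - (exp(5)) = -exp(5) + exp(14).

-exp(5) + exp(14)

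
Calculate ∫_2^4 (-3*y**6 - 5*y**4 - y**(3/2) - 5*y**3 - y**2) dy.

-870484/105 + 8*sqrt(2)/5

By the power rule, an antiderivative is F(y) = -3*y**7/7 - 2*y**(5/2)/5 - y**5 - 5*y**4/4 - y**3/3.
Then F(4) - F(2) = (-881984/105) - (-2300/21 - 8*sqrt(2)/5) = -870484/105 + 8*sqrt(2)/5.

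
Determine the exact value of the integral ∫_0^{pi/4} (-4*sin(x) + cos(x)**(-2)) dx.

-3 + 2*sqrt(2)

An antiderivative is F(x) = 4*cos(x) + tan(x).
Then F(pi/4) - F(0) = (1 + 2*sqrt(2)) - (4) = -3 + 2*sqrt(2).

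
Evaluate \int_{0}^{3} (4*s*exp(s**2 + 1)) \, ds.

-2*exp(1)*(1 - exp(9))

Let u = s**2 + 1, so du = 2*s ds. When s = 0, u = 1; when s = 3, u = 10.
The integral becomes 2·∫ exp(u) du from 1 to 10, with antiderivative 2*exp(u).
Back in s: F(s) = 2*exp(s**2 + 1).
Then F(3) - F(0) = (2*exp(10)) - (2*exp(1)) = -2*exp(1)*(1 - exp(9)).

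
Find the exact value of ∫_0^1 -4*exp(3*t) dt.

4/3 - 4*exp(3)/3

An antiderivative is F(t) = -4*exp(3*t)/3.
Then F(1) - F(0) = (-4*exp(3)/3) - (-4/3) = 4/3 - 4*exp(3)/3.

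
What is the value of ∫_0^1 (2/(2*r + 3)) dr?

log(5/3)

Let u = 2*r + 3, so du = 2 dr. When r = 0, u = 3; when r = 1, u = 5.
The integral becomes ∫ 1/u du from 3 to 5, with antiderivative log(u).
Back in r: F(r) = log(2*r + 3).
Then F(1) - F(0) = (log(5)) - (log(3)) = log(5/3).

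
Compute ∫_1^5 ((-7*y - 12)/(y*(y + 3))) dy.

-4*log(5) - 3*log(2)

Factor the denominator: y**2 + 3*y = (y + 3)y.
Partial fractions: (-7*y - 12)/(y*(y + 3)) = -3/(y + 3) - 4/y.
An antiderivative is F(y) = -4*log(y) - 3*log(y + 3).
Then F(5) - F(1) = (-4*log(5) - 9*log(2)) - (-log(64)) = -4*log(5) - 3*log(2).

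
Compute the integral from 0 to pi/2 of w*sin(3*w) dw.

Integrate by parts once (u = w, dv = sin(3*w) dw).
An antiderivative is F(w) = -w*cos(3*w)/3 + sin(3*w)/9.
Then F(pi/2) - F(0) = (-1/9) - (0) = -1/9.

-1/9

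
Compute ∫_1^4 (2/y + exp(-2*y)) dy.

An antiderivative is F(y) = 2*log(y) - exp(-2*y)/2.
Then F(4) - F(1) = (-exp(-8)/2 + 4*log(2)) - (-exp(-2)/2) = (-1 + exp(6) + 8*exp(8)*log(2))*exp(-8)/2.

(-1 + exp(6) + 8*exp(8)*log(2))*exp(-8)/2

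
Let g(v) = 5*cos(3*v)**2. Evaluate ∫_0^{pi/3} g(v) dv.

5*pi/6

Use the identity cos^2(3*v) = (1 + cos(6*v))/2.
An antiderivative is F(v) = 5*v/2 + 5*sin(6*v)/12.
Then F(pi/3) - F(0) = (5*pi/6) - (0) = 5*pi/6.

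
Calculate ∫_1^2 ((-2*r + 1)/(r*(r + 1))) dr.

Factor the denominator: r**2 + r = (r + 1)r.
Partial fractions: (-2*r + 1)/(r*(r + 1)) = -3/(r + 1) + 1/r.
An antiderivative is F(r) = log(r) - 3*log(r + 1).
Then F(2) - F(1) = (log(2/27)) - (-log(8)) = log(16/27).

log(16/27)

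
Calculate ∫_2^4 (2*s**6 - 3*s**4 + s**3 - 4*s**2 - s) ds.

By the power rule, an antiderivative is F(s) = 2*s**7/7 - 3*s**5/5 + s**4/4 - 4*s**3/3 - s**2/2.
Then F(4) - F(2) = (423928/105) - (914/105) = 423014/105.

423014/105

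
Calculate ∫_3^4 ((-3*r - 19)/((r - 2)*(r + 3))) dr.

-7*log(2) - 2*log(3) + 2*log(7)

Factor the denominator: r**2 + r - 6 = (r + 3)(r - 2).
Partial fractions: (-3*r - 19)/((r - 2)*(r + 3)) = 2/(r + 3) - 5/(r - 2).
An antiderivative is F(r) = -5*log(r - 2) + 2*log(r + 3).
Then F(4) - F(3) = (log(49/32)) - (log(36)) = -7*log(2) - 2*log(3) + 2*log(7).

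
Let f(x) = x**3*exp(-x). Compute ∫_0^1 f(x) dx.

6 - 16*exp(-1)

Integrate by parts 3 times (u = x^3, dv = exp(-x) dx).
An antiderivative is F(x) = (-x**3 - 3*x**2 - 6*x - 6)*exp(-x).
Then F(1) - F(0) = (-16*exp(-1)) - (-6) = 6 - 16*exp(-1).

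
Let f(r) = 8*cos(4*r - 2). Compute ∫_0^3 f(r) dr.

2*sin(10) + 2*sin(2)

Let u = 4*r - 2, so du = 4 dr. When r = 0, u = -2; when r = 3, u = 10.
The integral becomes 2·∫ cos(u) du from -2 to 10, with antiderivative 2*sin(u).
Back in r: F(r) = 2*sin(4*r - 2).
Then F(3) - F(0) = (2*sin(10)) - (-2*sin(2)) = 2*sin(10) + 2*sin(2).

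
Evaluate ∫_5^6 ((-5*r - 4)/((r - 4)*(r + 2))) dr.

-7*log(2) + log(7)

Factor the denominator: r**2 - 2*r - 8 = (r + 2)(r - 4).
Partial fractions: (-5*r - 4)/((r - 4)*(r + 2)) = -1/(r + 2) - 4/(r - 4).
An antiderivative is F(r) = -4*log(r - 4) - log(r + 2).
Then F(6) - F(5) = (-7*log(2)) - (-log(7)) = -7*log(2) + log(7).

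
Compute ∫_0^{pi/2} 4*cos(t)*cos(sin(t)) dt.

Let u = sin(t), so du = cos(t) dt. When t = 0, u = 0; when t = pi/2, u = 1.
The integral becomes 4·∫ cos(u) du from 0 to 1, with antiderivative 4*sin(u).
Back in t: F(t) = 4*sin(sin(t)).
Then F(pi/2) - F(0) = (4*sin(1)) - (0) = 4*sin(1).

4*sin(1)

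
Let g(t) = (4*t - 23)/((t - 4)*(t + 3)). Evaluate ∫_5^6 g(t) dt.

Factor the denominator: t**2 - t - 12 = (t + 3)(t - 4).
Partial fractions: (4*t - 23)/((t - 4)*(t + 3)) = 5/(t + 3) - 1/(t - 4).
An antiderivative is F(t) = -log(t - 4) + 5*log(t + 3).
Then F(6) - F(5) = (-log(2) + 10*log(3)) - (15*log(2)) = -16*log(2) + 10*log(3).

-16*log(2) + 10*log(3)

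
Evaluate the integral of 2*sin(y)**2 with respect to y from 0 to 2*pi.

Use the identity sin^2(y) = (1 - cos(2*y))/2.
An antiderivative is F(y) = y - sin(2*y)/2.
Then F(2*pi) - F(0) = (2*pi) - (0) = 2*pi.

2*pi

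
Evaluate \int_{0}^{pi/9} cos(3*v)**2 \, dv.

sqrt(3)/24 + pi/18

Use the identity cos^2(3*v) = (1 + cos(6*v))/2.
An antiderivative is F(v) = v/2 + sin(6*v)/12.
Then F(pi/9) - F(0) = (sqrt(3)/24 + pi/18) - (0) = sqrt(3)/24 + pi/18.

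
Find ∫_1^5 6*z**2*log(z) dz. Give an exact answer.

-248/3 + 250*log(5)

Integrate by parts once (u = ln z, dv = 6*z**2 dz).
An antiderivative is F(z) = 2*z**3*(3*log(z) - 1)/3.
Then F(5) - F(1) = (-250/3 + 250*log(5)) - (-2/3) = -248/3 + 250*log(5).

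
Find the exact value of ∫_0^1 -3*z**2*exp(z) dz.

6 - 3*E

Integrate by parts twice (u = z^2, dv = -3*exp(z) dz).
An antiderivative is F(z) = (-3*z**2 + 6*z - 6)*exp(z).
Then F(1) - F(0) = (-3*E) - (-6) = 6 - 3*E.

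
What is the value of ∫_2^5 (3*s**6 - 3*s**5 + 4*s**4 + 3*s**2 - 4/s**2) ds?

By the power rule, an antiderivative is F(s) = 3*s**7/7 - s**6/2 + 4*s**5/5 + s**3 + 4/s.
Then F(5) - F(2) = (1980681/70) - (2046/35) = 1976589/70.

1976589/70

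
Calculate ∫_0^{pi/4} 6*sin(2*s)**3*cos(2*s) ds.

Let u = sin(2*s), so du = 2*cos(2*s) ds. When s = 0, u = 0; when s = pi/4, u = 1.
The integral becomes 3·∫ u**3 du from 0 to 1, with antiderivative 3*u**4/4.
Back in s: F(s) = 3*sin(2*s)**4/4.
Then F(pi/4) - F(0) = (3/4) - (0) = 3/4.

3/4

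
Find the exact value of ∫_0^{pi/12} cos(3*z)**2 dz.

Use the identity cos^2(3*z) = (1 + cos(6*z))/2.
An antiderivative is F(z) = z/2 + sin(6*z)/12.
Then F(pi/12) - F(0) = (1/12 + pi/24) - (0) = 1/12 + pi/24.

1/12 + pi/24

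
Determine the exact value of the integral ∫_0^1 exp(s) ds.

-1 + E

An antiderivative is F(s) = exp(s).
Then F(1) - F(0) = (E) - (1) = -1 + E.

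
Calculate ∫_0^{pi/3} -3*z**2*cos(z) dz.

-pi - sqrt(3)*pi**2/6 + 3*sqrt(3)

Integrate by parts twice (u = z^2, dv = -3*cos(z) dz).
An antiderivative is F(z) = -3*z**2*sin(z) - 6*z*cos(z) + 6*sin(z).
Then F(pi/3) - F(0) = (-pi - sqrt(3)*pi**2/6 + 3*sqrt(3)) - (0) = -pi - sqrt(3)*pi**2/6 + 3*sqrt(3).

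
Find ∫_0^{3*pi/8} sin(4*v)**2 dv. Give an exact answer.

3*pi/16

Use the identity sin^2(4*v) = (1 - cos(8*v))/2.
An antiderivative is F(v) = v/2 - sin(8*v)/16.
Then F(3*pi/8) - F(0) = (3*pi/16) - (0) = 3*pi/16.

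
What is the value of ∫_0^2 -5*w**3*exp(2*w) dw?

Integrate by parts 3 times (u = w^3, dv = -5*exp(2*w) dw).
An antiderivative is F(w) = (-20*w**3 + 30*w**2 - 30*w + 15)*exp(2*w)/8.
Then F(2) - F(0) = (-85*exp(4)/8) - (15/8) = -85*exp(4)/8 - 15/8.

-85*exp(4)/8 - 15/8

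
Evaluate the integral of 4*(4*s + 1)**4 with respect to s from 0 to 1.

3124/5

Let u = 4*s + 1, so du = 4 ds. When s = 0, u = 1; when s = 1, u = 5.
The integral becomes ∫ u**4 du from 1 to 5, with antiderivative u**5/5.
Back in s: F(s) = (4*s + 1)**5/5.
Then F(1) - F(0) = (625) - (1/5) = 3124/5.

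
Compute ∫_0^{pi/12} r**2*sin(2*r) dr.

-1/4 - sqrt(3)*pi**2/576 + pi/48 + sqrt(3)/8

Integrate by parts twice (u = r^2, dv = sin(2*r) dr).
An antiderivative is F(r) = -r**2*cos(2*r)/2 + r*sin(2*r)/2 + cos(2*r)/4.
Then F(pi/12) - F(0) = (-sqrt(3)*pi**2/576 + pi/48 + sqrt(3)/8) - (1/4) = -1/4 - sqrt(3)*pi**2/576 + pi/48 + sqrt(3)/8.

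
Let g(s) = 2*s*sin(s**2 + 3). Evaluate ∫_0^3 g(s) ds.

cos(3) - cos(12)

Let u = s**2 + 3, so du = 2*s ds. When s = 0, u = 3; when s = 3, u = 12.
The integral becomes ∫ sin(u) du from 3 to 12, with antiderivative -cos(u).
Back in s: F(s) = -cos(s**2 + 3).
Then F(3) - F(0) = (-cos(12)) - (-cos(3)) = cos(3) - cos(12).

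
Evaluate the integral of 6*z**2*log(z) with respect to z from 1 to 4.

-42 + 256*log(2)

Integrate by parts once (u = ln z, dv = 6*z**2 dz).
An antiderivative is F(z) = 2*z**3*(3*log(z) - 1)/3.
Then F(4) - F(1) = (-128/3 + 256*log(2)) - (-2/3) = -42 + 256*log(2).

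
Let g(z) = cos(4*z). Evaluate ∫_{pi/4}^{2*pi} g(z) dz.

0

An antiderivative is F(z) = sin(4*z)/4.
Then F(2*pi) - F(pi/4) = (0) - (0) = 0.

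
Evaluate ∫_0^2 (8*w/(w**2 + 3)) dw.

Let u = w**2 + 3, so du = 2*w dw. When w = 0, u = 3; when w = 2, u = 7.
The integral becomes 4·∫ 1/u du from 3 to 7, with antiderivative 4*log(u).
Back in w: F(w) = 4*log(w**2 + 3).
Then F(2) - F(0) = (4*log(7)) - (log(81)) = -4*log(3) + 4*log(7).

-4*log(3) + 4*log(7)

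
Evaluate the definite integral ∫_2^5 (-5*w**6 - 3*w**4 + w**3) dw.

By the power rule, an antiderivative is F(w) = -5*w**7/7 - 3*w**5/5 + w**4/4.
Then F(5) - F(2) = (-1610625/28) - (-3732/35) = -8038197/140.

-8038197/140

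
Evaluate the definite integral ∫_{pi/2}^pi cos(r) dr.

-1

An antiderivative is F(r) = sin(r).
Then F(pi) - F(pi/2) = (0) - (1) = -1.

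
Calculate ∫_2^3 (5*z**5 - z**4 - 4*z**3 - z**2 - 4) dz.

By the power rule, an antiderivative is F(z) = 5*z**6/6 - z**5/5 - z**4 - z**3/3 - 4*z.
Then F(3) - F(2) = (4569/10) - (304/15) = 13099/30.

13099/30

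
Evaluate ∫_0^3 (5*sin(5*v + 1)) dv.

cos(1) - cos(16)

Let u = 5*v + 1, so du = 5 dv. When v = 0, u = 1; when v = 3, u = 16.
The integral becomes ∫ sin(u) du from 1 to 16, with antiderivative -cos(u).
Back in v: F(v) = -cos(5*v + 1).
Then F(3) - F(0) = (-cos(16)) - (-cos(1)) = cos(1) - cos(16).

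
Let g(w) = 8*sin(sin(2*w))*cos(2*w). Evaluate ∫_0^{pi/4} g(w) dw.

Let u = sin(2*w), so du = 2*cos(2*w) dw. When w = 0, u = 0; when w = pi/4, u = 1.
The integral becomes 4·∫ sin(u) du from 0 to 1, with antiderivative -4*cos(u).
Back in w: F(w) = -4*cos(sin(2*w)).
Then F(pi/4) - F(0) = (-4*cos(1)) - (-4) = 4 - 4*cos(1).

4 - 4*cos(1)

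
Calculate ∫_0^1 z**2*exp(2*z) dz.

-1/4 + exp(2)/4

Integrate by parts twice (u = z^2, dv = exp(2*z) dz).
An antiderivative is F(z) = (2*z**2 - 2*z + 1)*exp(2*z)/4.
Then F(1) - F(0) = (exp(2)/4) - (1/4) = -1/4 + exp(2)/4.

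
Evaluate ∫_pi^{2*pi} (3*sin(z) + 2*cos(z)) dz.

-6

An antiderivative is F(z) = 2*sin(z) - 3*cos(z).
Then F(2*pi) - F(pi) = (-3) - (3) = -6.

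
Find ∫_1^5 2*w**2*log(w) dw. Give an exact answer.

-248/9 + 250*log(5)/3

Integrate by parts once (u = ln w, dv = 2*w**2 dw).
An antiderivative is F(w) = 2*w**3*(3*log(w) - 1)/9.
Then F(5) - F(1) = (-250/9 + 250*log(5)/3) - (-2/9) = -248/9 + 250*log(5)/3.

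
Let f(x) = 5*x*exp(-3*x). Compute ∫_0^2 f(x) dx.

5/9 - 35*exp(-6)/9

Integrate by parts once (u = x, dv = 5*exp(-3*x) dx).
An antiderivative is F(x) = (-15*x - 5)*exp(-3*x)/9.
Then F(2) - F(0) = (-35*exp(-6)/9) - (-5/9) = 5/9 - 35*exp(-6)/9.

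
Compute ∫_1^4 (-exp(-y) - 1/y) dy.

An antiderivative is F(y) = -log(y) + exp(-y).
Then F(4) - F(1) = ((1 - log(4**exp(4)))*exp(-4)) - (exp(-1)) = (-log(4**exp(4)) - exp(3) + 1)*exp(-4).

(-log(4**exp(4)) - exp(3) + 1)*exp(-4)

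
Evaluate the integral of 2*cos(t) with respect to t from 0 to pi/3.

An antiderivative is F(t) = 2*sin(t).
Then F(pi/3) - F(0) = (sqrt(3)) - (0) = sqrt(3).

sqrt(3)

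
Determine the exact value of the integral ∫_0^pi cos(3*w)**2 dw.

pi/2

Use the identity cos^2(3*w) = (1 + cos(6*w))/2.
An antiderivative is F(w) = w/2 + sin(6*w)/12.
Then F(pi) - F(0) = (pi/2) - (0) = pi/2.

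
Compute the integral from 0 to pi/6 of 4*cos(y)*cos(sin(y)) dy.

4*sin(1/2)

Let u = sin(y), so du = cos(y) dy. When y = 0, u = 0; when y = pi/6, u = 1/2.
The integral becomes 4·∫ cos(u) du from 0 to 1/2, with antiderivative 4*sin(u).
Back in y: F(y) = 4*sin(sin(y)).
Then F(pi/6) - F(0) = (4*sin(1/2)) - (0) = 4*sin(1/2).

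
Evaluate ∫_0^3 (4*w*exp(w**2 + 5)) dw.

Let u = w**2 + 5, so du = 2*w dw. When w = 0, u = 5; when w = 3, u = 14.
The integral becomes 2·∫ exp(u) du from 5 to 14, with antiderivative 2*exp(u).
Back in w: F(w) = 2*exp(w**2 + 5).
Then F(3) - F(0) = (2*exp(14)) - (2*exp(5)) = -2*(1 - exp(9))*exp(5).

-2*(1 - exp(9))*exp(5)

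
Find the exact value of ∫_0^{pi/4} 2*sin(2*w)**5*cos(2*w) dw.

Let u = sin(2*w), so du = 2*cos(2*w) dw. When w = 0, u = 0; when w = pi/4, u = 1.
The integral becomes ∫ u**5 du from 0 to 1, with antiderivative u**6/6.
Back in w: F(w) = sin(2*w)**6/6.
Then F(pi/4) - F(0) = (1/6) - (0) = 1/6.

1/6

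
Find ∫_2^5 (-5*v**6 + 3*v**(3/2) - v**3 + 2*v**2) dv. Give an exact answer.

-1562019/28 - 24*sqrt(2)/5 + 30*sqrt(5)

By the power rule, an antiderivative is F(v) = -5*v**7/7 + 6*v**(5/2)/5 - v**4/4 + 2*v**3/3.
Then F(5) - F(2) = (-4693625/84 + 30*sqrt(5)) - (-1892/21 + 24*sqrt(2)/5) = -1562019/28 - 24*sqrt(2)/5 + 30*sqrt(5).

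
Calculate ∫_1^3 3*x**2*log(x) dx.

Integrate by parts once (u = ln x, dv = 3*x**2 dx).
An antiderivative is F(x) = x**3*(3*log(x) - 1)/3.
Then F(3) - F(1) = (-9 + 27*log(3)) - (-1/3) = -26/3 + 27*log(3).

-26/3 + 27*log(3)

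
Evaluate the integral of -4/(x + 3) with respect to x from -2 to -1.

-log(16)

An antiderivative is F(x) = -4*log(x + 3).
Then F(-1) - F(-2) = (-log(16)) - (0) = -log(16).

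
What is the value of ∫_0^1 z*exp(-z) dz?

1 - 2*exp(-1)

Integrate by parts once (u = z, dv = exp(-z) dz).
An antiderivative is F(z) = (-z - 1)*exp(-z).
Then F(1) - F(0) = (-2*exp(-1)) - (-1) = 1 - 2*exp(-1).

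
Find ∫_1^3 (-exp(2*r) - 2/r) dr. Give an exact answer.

An antiderivative is F(r) = -exp(2*r)/2 - 2*log(r).
Then F(3) - F(1) = (-exp(6)/2 - log(9)) - (-exp(2)/2) = -exp(6)/2 - log(9) + exp(2)/2.

-exp(6)/2 - log(9) + exp(2)/2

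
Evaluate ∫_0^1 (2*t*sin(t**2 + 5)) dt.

Let u = t**2 + 5, so du = 2*t dt. When t = 0, u = 5; when t = 1, u = 6.
The integral becomes ∫ sin(u) du from 5 to 6, with antiderivative -cos(u).
Back in t: F(t) = -cos(t**2 + 5).
Then F(1) - F(0) = (-cos(6)) - (-cos(5)) = -cos(6) + cos(5).

-cos(6) + cos(5)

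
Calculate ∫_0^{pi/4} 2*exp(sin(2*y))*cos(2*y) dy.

Let u = sin(2*y), so du = 2*cos(2*y) dy. When y = 0, u = 0; when y = pi/4, u = 1.
The integral becomes ∫ exp(u) du from 0 to 1, with antiderivative exp(u).
Back in y: F(y) = exp(sin(2*y)).
Then F(pi/4) - F(0) = (E) - (1) = -1 + E.

-1 + E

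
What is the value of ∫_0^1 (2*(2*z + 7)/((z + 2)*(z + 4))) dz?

Factor the denominator: z**2 + 6*z + 8 = (z + 4)(z + 2).
Partial fractions: 2*(2*z + 7)/((z + 2)*(z + 4)) = 1/(z + 4) + 3/(z + 2).
An antiderivative is F(z) = 3*log(z + 2) + log(z + 4).
Then F(1) - F(0) = (log(5) + 3*log(3)) - (log(32)) = -5*log(2) + log(5) + 3*log(3).

-5*log(2) + log(5) + 3*log(3)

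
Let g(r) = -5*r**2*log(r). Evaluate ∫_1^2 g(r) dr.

Integrate by parts once (u = ln r, dv = -5*r**2 dr).
An antiderivative is F(r) = -5*r**3*(3*log(r) - 1)/9.
Then F(2) - F(1) = (40/9 - 40*log(2)/3) - (5/9) = 35/9 - 40*log(2)/3.

35/9 - 40*log(2)/3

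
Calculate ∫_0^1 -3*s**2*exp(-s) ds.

Integrate by parts twice (u = s^2, dv = -3*exp(-s) ds).
An antiderivative is F(s) = (3*s**2 + 6*s + 6)*exp(-s).
Then F(1) - F(0) = (15*exp(-1)) - (6) = -6 + 15*exp(-1).

-6 + 15*exp(-1)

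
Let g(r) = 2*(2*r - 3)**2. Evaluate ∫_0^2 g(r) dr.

Let u = 2*r - 3, so du = 2 dr. When r = 0, u = -3; when r = 2, u = 1.
The integral becomes ∫ u**2 du from -3 to 1, with antiderivative u**3/3.
Back in r: F(r) = (2*r - 3)**3/3.
Then F(2) - F(0) = (1/3) - (-9) = 28/3.

28/3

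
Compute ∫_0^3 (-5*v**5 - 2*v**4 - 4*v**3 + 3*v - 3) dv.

-3906/5

By the power rule, an antiderivative is F(v) = -5*v**6/6 - 2*v**5/5 - v**4 + 3*v**2/2 - 3*v.
Then F(3) - F(0) = (-3906/5) - (0) = -3906/5.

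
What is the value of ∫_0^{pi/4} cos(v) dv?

An antiderivative is F(v) = sin(v).
Then F(pi/4) - F(0) = (sqrt(2)/2) - (0) = sqrt(2)/2.

sqrt(2)/2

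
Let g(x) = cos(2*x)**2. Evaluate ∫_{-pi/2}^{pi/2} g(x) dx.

Use the identity cos^2(2*x) = (1 + cos(4*x))/2.
An antiderivative is F(x) = x/2 + sin(4*x)/8.
Then F(pi/2) - F(-pi/2) = (pi/4) - (-pi/4) = pi/2.

pi/2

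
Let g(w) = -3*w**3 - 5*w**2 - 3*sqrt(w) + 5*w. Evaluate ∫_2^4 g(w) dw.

-778/3 + 4*sqrt(2)

By the power rule, an antiderivative is F(w) = -3*w**4/4 - 2*w**(3/2) - 5*w**3/3 + 5*w**2/2.
Then F(4) - F(2) = (-824/3) - (-46/3 - 4*sqrt(2)) = -778/3 + 4*sqrt(2).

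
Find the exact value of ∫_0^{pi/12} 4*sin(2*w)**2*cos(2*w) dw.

1/12

Let u = sin(2*w), so du = 2*cos(2*w) dw. When w = 0, u = 0; when w = pi/12, u = 1/2.
The integral becomes 2·∫ u**2 du from 0 to 1/2, with antiderivative 2*u**3/3.
Back in w: F(w) = 2*sin(2*w)**3/3.
Then F(pi/12) - F(0) = (1/12) - (0) = 1/12.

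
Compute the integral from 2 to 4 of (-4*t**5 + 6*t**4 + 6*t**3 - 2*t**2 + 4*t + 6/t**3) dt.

By the power rule, an antiderivative is F(t) = -2*t**6/3 + 6*t**5/5 + 3*t**4/2 - 2*t**3/3 + 2*t**2 - 3/t**2.
Then F(4) - F(2) = (-270893/240) - (433/20) = -276089/240.

-276089/240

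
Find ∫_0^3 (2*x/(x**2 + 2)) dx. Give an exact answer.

Let u = x**2 + 2, so du = 2*x dx. When x = 0, u = 2; when x = 3, u = 11.
The integral becomes ∫ 1/u du from 2 to 11, with antiderivative log(u).
Back in x: F(x) = log(x**2 + 2).
Then F(3) - F(0) = (log(11)) - (log(2)) = log(11/2).

log(11/2)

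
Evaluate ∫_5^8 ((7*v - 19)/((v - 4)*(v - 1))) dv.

Factor the denominator: v**2 - 5*v + 4 = (v - 1)(v - 4).
Partial fractions: (7*v - 19)/((v - 4)*(v - 1)) = 4/(v - 1) + 3/(v - 4).
An antiderivative is F(v) = 3*log(v - 4) + 4*log(v - 1).
Then F(8) - F(5) = (6*log(2) + 4*log(7)) - (8*log(2)) = -2*log(2) + 4*log(7).

-2*log(2) + 4*log(7)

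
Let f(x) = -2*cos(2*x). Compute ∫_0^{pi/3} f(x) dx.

-sqrt(3)/2

An antiderivative is F(x) = -sin(2*x).
Then F(pi/3) - F(0) = (-sqrt(3)/2) - (0) = -sqrt(3)/2.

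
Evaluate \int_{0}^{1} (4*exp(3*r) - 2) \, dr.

-10/3 + 4*exp(3)/3

An antiderivative is F(r) = 4*exp(3*r)/3 - 2*r.
Then F(1) - F(0) = (-2 + 4*exp(3)/3) - (4/3) = -10/3 + 4*exp(3)/3.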